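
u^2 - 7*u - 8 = (u - 8)*(u + 1)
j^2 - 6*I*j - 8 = (j - 4*I)*(j - 2*I)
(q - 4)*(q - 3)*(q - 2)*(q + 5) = q^4 - 4*q^3 - 19*q^2 + 106*q - 120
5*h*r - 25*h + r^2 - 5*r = (5*h + r)*(r - 5)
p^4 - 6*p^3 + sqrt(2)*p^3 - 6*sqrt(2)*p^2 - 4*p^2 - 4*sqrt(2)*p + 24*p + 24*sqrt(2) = (p - 6)*(p - 2)*(p + 2)*(p + sqrt(2))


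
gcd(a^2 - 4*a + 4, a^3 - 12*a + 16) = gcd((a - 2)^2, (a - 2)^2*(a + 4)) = a^2 - 4*a + 4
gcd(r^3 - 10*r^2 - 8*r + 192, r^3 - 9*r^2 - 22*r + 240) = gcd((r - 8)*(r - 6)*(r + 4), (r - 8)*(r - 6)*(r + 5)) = r^2 - 14*r + 48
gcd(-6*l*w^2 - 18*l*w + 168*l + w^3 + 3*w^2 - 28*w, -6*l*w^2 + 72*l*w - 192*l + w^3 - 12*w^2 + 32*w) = -6*l*w + 24*l + w^2 - 4*w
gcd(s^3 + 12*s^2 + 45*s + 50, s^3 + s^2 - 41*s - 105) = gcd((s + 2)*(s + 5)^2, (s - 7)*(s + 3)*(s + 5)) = s + 5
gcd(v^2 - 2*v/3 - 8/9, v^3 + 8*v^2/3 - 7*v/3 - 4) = v - 4/3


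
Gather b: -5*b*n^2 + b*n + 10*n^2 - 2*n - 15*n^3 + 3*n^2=b*(-5*n^2 + n) - 15*n^3 + 13*n^2 - 2*n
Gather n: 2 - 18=-16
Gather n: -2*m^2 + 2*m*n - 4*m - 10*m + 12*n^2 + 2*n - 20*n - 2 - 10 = -2*m^2 - 14*m + 12*n^2 + n*(2*m - 18) - 12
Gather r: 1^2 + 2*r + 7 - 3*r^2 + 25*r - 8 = -3*r^2 + 27*r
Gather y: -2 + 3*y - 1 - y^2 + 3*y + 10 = -y^2 + 6*y + 7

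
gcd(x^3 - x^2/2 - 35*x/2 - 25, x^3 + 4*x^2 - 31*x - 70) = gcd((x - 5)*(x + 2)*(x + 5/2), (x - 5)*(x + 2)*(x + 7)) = x^2 - 3*x - 10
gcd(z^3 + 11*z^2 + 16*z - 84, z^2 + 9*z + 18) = z + 6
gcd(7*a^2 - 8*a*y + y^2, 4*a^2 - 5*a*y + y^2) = -a + y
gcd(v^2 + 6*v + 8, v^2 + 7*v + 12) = v + 4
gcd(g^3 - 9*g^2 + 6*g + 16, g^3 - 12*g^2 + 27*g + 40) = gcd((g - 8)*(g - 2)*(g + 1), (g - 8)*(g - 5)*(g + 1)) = g^2 - 7*g - 8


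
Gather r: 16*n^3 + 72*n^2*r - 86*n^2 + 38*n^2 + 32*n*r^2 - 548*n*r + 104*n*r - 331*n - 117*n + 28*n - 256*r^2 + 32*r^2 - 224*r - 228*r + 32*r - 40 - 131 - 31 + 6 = 16*n^3 - 48*n^2 - 420*n + r^2*(32*n - 224) + r*(72*n^2 - 444*n - 420) - 196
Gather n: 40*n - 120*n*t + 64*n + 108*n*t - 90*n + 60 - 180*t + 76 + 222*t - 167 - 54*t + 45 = n*(14 - 12*t) - 12*t + 14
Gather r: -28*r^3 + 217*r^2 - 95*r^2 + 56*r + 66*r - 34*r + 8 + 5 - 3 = -28*r^3 + 122*r^2 + 88*r + 10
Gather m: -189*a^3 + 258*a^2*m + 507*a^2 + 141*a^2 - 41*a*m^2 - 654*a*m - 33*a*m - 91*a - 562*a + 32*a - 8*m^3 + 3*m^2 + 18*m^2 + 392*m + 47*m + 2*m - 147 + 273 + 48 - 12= -189*a^3 + 648*a^2 - 621*a - 8*m^3 + m^2*(21 - 41*a) + m*(258*a^2 - 687*a + 441) + 162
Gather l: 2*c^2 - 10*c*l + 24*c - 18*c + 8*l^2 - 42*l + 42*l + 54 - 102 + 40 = 2*c^2 - 10*c*l + 6*c + 8*l^2 - 8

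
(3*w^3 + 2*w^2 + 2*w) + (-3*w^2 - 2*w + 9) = 3*w^3 - w^2 + 9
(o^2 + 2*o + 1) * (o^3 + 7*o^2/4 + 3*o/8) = o^5 + 15*o^4/4 + 39*o^3/8 + 5*o^2/2 + 3*o/8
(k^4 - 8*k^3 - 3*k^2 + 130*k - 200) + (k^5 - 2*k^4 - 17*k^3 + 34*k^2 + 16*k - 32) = k^5 - k^4 - 25*k^3 + 31*k^2 + 146*k - 232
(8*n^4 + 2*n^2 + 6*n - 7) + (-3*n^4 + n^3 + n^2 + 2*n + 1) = 5*n^4 + n^3 + 3*n^2 + 8*n - 6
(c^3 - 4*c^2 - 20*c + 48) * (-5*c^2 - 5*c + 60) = -5*c^5 + 15*c^4 + 180*c^3 - 380*c^2 - 1440*c + 2880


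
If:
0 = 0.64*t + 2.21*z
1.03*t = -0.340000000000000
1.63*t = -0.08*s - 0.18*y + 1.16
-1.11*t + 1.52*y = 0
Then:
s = 21.77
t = -0.33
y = -0.24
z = 0.10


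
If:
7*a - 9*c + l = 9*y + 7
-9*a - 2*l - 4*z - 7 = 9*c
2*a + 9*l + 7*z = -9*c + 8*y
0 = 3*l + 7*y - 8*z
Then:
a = 41*z/376 - 21/94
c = -2371*z/3384 - 63/94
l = 249*z/376 + 49/94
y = 323*z/376 - 21/94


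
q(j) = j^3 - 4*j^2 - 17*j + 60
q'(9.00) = 154.00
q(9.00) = 312.00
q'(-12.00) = 511.00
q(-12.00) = -2040.00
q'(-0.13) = -15.91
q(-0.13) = 62.14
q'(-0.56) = -11.58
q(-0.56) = 68.09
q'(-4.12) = 66.88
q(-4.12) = -7.79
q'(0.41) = -19.78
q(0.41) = 52.43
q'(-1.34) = -0.89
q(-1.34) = 73.19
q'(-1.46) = 1.07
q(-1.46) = 73.18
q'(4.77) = 13.10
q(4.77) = -3.57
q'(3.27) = -11.08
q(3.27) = -3.40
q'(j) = 3*j^2 - 8*j - 17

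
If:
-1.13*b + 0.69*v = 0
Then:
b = 0.610619469026549*v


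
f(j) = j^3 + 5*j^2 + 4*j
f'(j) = 3*j^2 + 10*j + 4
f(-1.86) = 3.42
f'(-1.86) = -4.22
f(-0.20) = -0.61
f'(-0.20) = 2.12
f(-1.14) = 0.46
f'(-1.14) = -3.50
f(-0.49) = -0.88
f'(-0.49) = -0.18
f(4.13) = 172.25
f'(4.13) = 96.47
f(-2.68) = 5.94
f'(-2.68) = -1.25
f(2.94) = 80.39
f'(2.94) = 59.33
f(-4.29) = -4.09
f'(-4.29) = 16.31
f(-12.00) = -1056.00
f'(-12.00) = 316.00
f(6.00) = 420.00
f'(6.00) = 172.00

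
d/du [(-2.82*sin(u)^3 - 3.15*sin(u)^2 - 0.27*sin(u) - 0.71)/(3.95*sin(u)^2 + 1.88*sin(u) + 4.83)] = (-11.139*sin(u)^4 - 10.6032*sin(u)^3 - 45.7173*sin(u)^2 - 24.82*sin(u) + 0.0306999999999997)*cos(u)/(15.6025*sin(u)^4 + 14.852*sin(u)^3 + 41.6914*sin(u)^2 + 18.1608*sin(u) + 23.3289)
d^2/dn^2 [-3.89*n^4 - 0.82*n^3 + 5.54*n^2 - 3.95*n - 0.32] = -46.68*n^2 - 4.92*n + 11.08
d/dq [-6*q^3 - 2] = -18*q^2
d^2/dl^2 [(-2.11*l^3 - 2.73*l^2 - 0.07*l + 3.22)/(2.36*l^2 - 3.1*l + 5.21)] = (1.4210854715202e-14*l^5 - 2.1316282072803e-14*l^4 - 29.391872*l^3 + 513.47826*l^2 - 479.825274*l - 167.76319)/(13.144256*l^6 - 51.79728*l^5 + 155.091648*l^4 - 258.48916*l^3 + 342.384528*l^2 - 252.44013*l + 141.420761)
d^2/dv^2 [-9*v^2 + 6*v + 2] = -18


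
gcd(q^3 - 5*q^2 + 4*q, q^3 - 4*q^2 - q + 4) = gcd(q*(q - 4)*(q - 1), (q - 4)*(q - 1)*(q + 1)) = q^2 - 5*q + 4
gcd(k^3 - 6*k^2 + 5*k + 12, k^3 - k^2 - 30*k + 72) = k^2 - 7*k + 12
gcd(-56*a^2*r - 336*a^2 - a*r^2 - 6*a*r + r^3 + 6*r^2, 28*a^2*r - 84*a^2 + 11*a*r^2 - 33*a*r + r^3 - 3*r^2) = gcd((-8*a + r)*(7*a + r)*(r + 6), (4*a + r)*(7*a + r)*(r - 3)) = 7*a + r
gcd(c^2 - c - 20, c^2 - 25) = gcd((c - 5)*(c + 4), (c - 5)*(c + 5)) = c - 5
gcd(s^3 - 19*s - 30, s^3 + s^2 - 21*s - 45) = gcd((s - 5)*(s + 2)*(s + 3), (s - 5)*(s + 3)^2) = s^2 - 2*s - 15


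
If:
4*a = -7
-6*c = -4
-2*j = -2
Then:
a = -7/4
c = 2/3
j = 1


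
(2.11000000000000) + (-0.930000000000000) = 1.18000000000000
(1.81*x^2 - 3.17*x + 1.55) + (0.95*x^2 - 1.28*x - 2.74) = 2.76*x^2 - 4.45*x - 1.19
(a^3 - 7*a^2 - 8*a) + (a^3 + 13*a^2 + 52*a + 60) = 2*a^3 + 6*a^2 + 44*a + 60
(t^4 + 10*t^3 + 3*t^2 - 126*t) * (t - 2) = t^5 + 8*t^4 - 17*t^3 - 132*t^2 + 252*t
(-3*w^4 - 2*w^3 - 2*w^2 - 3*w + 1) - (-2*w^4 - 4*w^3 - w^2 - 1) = -w^4 + 2*w^3 - w^2 - 3*w + 2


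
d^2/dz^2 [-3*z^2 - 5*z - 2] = -6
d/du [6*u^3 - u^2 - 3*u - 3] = 18*u^2 - 2*u - 3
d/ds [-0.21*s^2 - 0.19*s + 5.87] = -0.42*s - 0.19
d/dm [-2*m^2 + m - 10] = 1 - 4*m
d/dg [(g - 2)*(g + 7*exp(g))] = g + (g - 2)*(7*exp(g) + 1) + 7*exp(g)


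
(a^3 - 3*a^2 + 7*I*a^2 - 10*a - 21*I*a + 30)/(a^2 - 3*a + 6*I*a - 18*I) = (a^2 + 7*I*a - 10)/(a + 6*I)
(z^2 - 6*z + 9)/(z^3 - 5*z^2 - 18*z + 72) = (z - 3)/(z^2 - 2*z - 24)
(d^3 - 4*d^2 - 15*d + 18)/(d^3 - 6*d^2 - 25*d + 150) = (d^2 + 2*d - 3)/(d^2 - 25)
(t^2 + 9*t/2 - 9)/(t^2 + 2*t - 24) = (t - 3/2)/(t - 4)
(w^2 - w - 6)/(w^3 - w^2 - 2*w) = (-w^2 + w + 6)/(w*(-w^2 + w + 2))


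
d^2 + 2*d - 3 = (d - 1)*(d + 3)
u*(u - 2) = u^2 - 2*u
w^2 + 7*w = w*(w + 7)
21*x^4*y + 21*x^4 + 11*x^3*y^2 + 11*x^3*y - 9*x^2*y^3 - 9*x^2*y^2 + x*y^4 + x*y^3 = (-7*x + y)*(-3*x + y)*(x + y)*(x*y + x)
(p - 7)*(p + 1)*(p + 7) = p^3 + p^2 - 49*p - 49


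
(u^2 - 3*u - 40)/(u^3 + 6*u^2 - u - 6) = (u^2 - 3*u - 40)/(u^3 + 6*u^2 - u - 6)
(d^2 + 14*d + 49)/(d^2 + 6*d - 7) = (d + 7)/(d - 1)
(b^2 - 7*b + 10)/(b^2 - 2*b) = (b - 5)/b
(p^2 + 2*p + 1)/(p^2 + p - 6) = (p^2 + 2*p + 1)/(p^2 + p - 6)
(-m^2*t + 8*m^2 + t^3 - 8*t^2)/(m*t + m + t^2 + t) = (-m*t + 8*m + t^2 - 8*t)/(t + 1)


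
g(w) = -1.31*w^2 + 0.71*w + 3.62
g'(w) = 0.71 - 2.62*w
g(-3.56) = -15.51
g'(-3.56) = 10.04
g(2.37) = -2.06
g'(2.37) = -5.50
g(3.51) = -10.03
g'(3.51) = -8.49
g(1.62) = 1.33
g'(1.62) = -3.53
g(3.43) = -9.36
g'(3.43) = -8.28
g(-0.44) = 3.05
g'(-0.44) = 1.86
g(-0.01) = 3.61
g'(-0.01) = 0.74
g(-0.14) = 3.49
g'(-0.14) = 1.08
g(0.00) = 3.62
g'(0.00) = 0.71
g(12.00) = -176.50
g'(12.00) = -30.73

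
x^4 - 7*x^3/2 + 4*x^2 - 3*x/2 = x*(x - 3/2)*(x - 1)^2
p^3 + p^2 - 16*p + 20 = (p - 2)^2*(p + 5)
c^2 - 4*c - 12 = (c - 6)*(c + 2)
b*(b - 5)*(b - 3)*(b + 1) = b^4 - 7*b^3 + 7*b^2 + 15*b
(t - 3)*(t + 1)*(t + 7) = t^3 + 5*t^2 - 17*t - 21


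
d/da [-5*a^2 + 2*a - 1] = 2 - 10*a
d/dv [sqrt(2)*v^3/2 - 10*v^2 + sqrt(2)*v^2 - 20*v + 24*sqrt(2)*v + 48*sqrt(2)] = 3*sqrt(2)*v^2/2 - 20*v + 2*sqrt(2)*v - 20 + 24*sqrt(2)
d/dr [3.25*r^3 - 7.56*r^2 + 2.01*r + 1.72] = 9.75*r^2 - 15.12*r + 2.01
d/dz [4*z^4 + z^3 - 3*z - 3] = 16*z^3 + 3*z^2 - 3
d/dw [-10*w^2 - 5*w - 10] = -20*w - 5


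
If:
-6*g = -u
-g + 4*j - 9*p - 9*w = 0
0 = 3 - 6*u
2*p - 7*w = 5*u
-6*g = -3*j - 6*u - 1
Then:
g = 1/12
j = -7/6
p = -43/324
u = 1/2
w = -32/81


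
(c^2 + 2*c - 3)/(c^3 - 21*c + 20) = (c + 3)/(c^2 + c - 20)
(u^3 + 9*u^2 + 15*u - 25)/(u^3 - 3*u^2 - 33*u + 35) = (u + 5)/(u - 7)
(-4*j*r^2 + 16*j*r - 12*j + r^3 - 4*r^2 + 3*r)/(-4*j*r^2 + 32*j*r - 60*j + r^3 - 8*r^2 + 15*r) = (r - 1)/(r - 5)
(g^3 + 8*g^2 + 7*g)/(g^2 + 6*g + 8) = g*(g^2 + 8*g + 7)/(g^2 + 6*g + 8)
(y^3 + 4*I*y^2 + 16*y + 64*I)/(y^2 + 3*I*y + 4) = (y^2 + 16)/(y - I)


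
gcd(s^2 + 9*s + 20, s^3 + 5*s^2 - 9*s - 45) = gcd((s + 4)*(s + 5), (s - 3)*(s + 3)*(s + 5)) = s + 5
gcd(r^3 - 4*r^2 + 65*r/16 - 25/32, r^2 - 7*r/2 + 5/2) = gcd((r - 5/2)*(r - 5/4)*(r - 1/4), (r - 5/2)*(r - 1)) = r - 5/2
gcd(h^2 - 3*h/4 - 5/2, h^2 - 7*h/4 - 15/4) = h + 5/4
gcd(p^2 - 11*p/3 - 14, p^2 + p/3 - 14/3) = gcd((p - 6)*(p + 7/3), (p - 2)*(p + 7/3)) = p + 7/3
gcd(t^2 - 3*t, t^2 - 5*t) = t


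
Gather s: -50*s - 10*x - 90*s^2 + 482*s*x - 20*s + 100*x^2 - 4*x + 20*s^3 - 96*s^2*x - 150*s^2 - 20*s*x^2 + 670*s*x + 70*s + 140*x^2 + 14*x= 20*s^3 + s^2*(-96*x - 240) + s*(-20*x^2 + 1152*x) + 240*x^2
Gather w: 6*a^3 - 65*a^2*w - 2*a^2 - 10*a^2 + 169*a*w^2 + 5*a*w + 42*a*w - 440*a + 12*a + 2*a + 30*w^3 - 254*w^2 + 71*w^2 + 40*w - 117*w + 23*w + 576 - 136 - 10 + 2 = 6*a^3 - 12*a^2 - 426*a + 30*w^3 + w^2*(169*a - 183) + w*(-65*a^2 + 47*a - 54) + 432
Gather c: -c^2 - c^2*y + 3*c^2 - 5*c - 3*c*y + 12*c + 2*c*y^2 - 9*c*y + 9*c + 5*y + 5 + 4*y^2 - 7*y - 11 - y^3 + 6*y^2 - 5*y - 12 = c^2*(2 - y) + c*(2*y^2 - 12*y + 16) - y^3 + 10*y^2 - 7*y - 18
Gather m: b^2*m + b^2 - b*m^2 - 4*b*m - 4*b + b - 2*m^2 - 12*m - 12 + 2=b^2 - 3*b + m^2*(-b - 2) + m*(b^2 - 4*b - 12) - 10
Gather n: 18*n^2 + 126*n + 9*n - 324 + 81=18*n^2 + 135*n - 243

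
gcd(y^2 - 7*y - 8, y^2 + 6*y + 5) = y + 1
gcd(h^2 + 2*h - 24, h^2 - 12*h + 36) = 1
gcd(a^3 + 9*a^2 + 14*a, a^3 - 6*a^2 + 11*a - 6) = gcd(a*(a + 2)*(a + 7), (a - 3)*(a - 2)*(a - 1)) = 1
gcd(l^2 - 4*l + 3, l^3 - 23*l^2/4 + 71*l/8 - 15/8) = l - 3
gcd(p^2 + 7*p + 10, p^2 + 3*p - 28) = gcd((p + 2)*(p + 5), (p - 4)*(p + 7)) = 1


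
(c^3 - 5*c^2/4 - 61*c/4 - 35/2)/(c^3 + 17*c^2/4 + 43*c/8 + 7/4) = 2*(c - 5)/(2*c + 1)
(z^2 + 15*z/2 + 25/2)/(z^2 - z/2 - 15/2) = (z + 5)/(z - 3)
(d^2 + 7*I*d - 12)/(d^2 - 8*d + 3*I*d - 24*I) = (d + 4*I)/(d - 8)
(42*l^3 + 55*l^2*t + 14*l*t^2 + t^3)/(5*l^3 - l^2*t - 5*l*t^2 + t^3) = (42*l^2 + 13*l*t + t^2)/(5*l^2 - 6*l*t + t^2)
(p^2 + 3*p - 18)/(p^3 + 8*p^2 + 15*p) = (p^2 + 3*p - 18)/(p*(p^2 + 8*p + 15))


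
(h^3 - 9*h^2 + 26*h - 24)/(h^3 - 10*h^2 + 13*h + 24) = (h^2 - 6*h + 8)/(h^2 - 7*h - 8)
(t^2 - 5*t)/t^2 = (t - 5)/t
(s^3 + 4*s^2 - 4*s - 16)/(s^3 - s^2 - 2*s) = (s^2 + 6*s + 8)/(s*(s + 1))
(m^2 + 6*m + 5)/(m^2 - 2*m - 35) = (m + 1)/(m - 7)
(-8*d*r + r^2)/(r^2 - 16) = r*(-8*d + r)/(r^2 - 16)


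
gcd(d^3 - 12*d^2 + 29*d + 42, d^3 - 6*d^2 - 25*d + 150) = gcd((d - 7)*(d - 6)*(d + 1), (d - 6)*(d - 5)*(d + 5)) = d - 6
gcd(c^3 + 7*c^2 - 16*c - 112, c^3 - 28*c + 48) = c - 4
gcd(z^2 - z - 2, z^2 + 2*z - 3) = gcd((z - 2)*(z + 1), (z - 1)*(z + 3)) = 1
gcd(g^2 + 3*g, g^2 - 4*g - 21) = g + 3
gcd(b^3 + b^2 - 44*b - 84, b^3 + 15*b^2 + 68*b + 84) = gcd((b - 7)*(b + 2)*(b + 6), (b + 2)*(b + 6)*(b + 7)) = b^2 + 8*b + 12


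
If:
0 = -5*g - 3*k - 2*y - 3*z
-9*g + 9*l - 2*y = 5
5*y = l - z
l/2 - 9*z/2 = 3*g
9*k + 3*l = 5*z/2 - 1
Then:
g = 1073/5781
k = -161/423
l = 1498/1927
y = 314/1927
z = -72/1927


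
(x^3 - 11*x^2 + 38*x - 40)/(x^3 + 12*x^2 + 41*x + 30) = (x^3 - 11*x^2 + 38*x - 40)/(x^3 + 12*x^2 + 41*x + 30)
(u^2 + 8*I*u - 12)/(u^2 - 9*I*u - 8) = (-u^2 - 8*I*u + 12)/(-u^2 + 9*I*u + 8)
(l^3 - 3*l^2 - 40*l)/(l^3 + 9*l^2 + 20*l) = (l - 8)/(l + 4)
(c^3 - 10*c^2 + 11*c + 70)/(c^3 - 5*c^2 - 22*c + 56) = (c^2 - 3*c - 10)/(c^2 + 2*c - 8)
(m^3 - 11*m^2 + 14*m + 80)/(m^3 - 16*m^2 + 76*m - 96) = (m^2 - 3*m - 10)/(m^2 - 8*m + 12)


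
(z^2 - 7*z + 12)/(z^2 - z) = (z^2 - 7*z + 12)/(z*(z - 1))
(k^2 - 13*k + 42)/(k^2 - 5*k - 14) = (k - 6)/(k + 2)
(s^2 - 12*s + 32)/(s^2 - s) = (s^2 - 12*s + 32)/(s*(s - 1))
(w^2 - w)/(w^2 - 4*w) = (w - 1)/(w - 4)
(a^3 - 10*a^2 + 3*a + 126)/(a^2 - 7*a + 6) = (a^2 - 4*a - 21)/(a - 1)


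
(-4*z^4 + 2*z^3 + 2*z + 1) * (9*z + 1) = -36*z^5 + 14*z^4 + 2*z^3 + 18*z^2 + 11*z + 1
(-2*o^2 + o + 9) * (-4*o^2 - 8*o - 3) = 8*o^4 + 12*o^3 - 38*o^2 - 75*o - 27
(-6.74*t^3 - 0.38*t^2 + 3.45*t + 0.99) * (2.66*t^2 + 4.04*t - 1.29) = -17.9284*t^5 - 28.2404*t^4 + 16.3364*t^3 + 17.0616*t^2 - 0.450900000000001*t - 1.2771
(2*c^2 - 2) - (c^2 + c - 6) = c^2 - c + 4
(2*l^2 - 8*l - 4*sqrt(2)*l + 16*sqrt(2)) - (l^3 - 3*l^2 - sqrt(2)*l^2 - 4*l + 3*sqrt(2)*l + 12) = -l^3 + sqrt(2)*l^2 + 5*l^2 - 7*sqrt(2)*l - 4*l - 12 + 16*sqrt(2)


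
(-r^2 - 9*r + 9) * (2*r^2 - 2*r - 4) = -2*r^4 - 16*r^3 + 40*r^2 + 18*r - 36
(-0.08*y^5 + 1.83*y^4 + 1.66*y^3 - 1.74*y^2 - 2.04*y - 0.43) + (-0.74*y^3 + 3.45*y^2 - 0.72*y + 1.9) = -0.08*y^5 + 1.83*y^4 + 0.92*y^3 + 1.71*y^2 - 2.76*y + 1.47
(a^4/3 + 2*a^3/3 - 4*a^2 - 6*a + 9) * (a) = a^5/3 + 2*a^4/3 - 4*a^3 - 6*a^2 + 9*a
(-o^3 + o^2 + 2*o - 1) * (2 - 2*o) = 2*o^4 - 4*o^3 - 2*o^2 + 6*o - 2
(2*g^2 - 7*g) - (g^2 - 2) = g^2 - 7*g + 2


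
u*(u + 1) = u^2 + u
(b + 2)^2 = b^2 + 4*b + 4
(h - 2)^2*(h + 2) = h^3 - 2*h^2 - 4*h + 8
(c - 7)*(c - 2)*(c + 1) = c^3 - 8*c^2 + 5*c + 14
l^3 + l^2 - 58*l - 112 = (l - 8)*(l + 2)*(l + 7)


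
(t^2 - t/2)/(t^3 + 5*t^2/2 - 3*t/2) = 1/(t + 3)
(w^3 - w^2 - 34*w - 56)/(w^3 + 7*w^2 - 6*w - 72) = (w^2 - 5*w - 14)/(w^2 + 3*w - 18)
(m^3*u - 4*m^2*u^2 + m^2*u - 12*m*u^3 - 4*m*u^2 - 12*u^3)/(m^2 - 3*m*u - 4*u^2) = u*(-m^3 + 4*m^2*u - m^2 + 12*m*u^2 + 4*m*u + 12*u^2)/(-m^2 + 3*m*u + 4*u^2)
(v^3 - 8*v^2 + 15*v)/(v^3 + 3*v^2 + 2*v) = (v^2 - 8*v + 15)/(v^2 + 3*v + 2)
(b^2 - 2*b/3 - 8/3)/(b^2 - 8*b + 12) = (b + 4/3)/(b - 6)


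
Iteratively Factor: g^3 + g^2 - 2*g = (g)*(g^2 + g - 2) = g*(g + 2)*(g - 1)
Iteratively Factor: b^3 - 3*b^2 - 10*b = (b + 2)*(b^2 - 5*b) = (b - 5)*(b + 2)*(b)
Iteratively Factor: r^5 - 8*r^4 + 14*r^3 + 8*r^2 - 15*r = (r - 5)*(r^4 - 3*r^3 - r^2 + 3*r) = (r - 5)*(r - 1)*(r^3 - 2*r^2 - 3*r) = (r - 5)*(r - 1)*(r + 1)*(r^2 - 3*r) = r*(r - 5)*(r - 1)*(r + 1)*(r - 3)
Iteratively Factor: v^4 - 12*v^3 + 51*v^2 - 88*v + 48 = (v - 1)*(v^3 - 11*v^2 + 40*v - 48) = (v - 4)*(v - 1)*(v^2 - 7*v + 12) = (v - 4)*(v - 3)*(v - 1)*(v - 4)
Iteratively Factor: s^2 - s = (s)*(s - 1)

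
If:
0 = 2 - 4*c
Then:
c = 1/2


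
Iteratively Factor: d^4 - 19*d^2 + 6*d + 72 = (d - 3)*(d^3 + 3*d^2 - 10*d - 24) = (d - 3)*(d + 4)*(d^2 - d - 6) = (d - 3)*(d + 2)*(d + 4)*(d - 3)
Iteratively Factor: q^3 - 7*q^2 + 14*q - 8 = (q - 1)*(q^2 - 6*q + 8) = (q - 2)*(q - 1)*(q - 4)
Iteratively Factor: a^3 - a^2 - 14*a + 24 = (a - 2)*(a^2 + a - 12) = (a - 3)*(a - 2)*(a + 4)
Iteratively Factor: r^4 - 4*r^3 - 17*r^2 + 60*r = (r - 5)*(r^3 + r^2 - 12*r) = r*(r - 5)*(r^2 + r - 12) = r*(r - 5)*(r - 3)*(r + 4)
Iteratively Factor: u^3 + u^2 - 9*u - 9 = (u + 3)*(u^2 - 2*u - 3) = (u - 3)*(u + 3)*(u + 1)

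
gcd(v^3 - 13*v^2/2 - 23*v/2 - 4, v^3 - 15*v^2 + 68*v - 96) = v - 8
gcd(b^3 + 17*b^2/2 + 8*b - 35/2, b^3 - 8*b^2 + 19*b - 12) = b - 1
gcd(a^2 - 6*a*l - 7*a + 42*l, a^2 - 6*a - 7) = a - 7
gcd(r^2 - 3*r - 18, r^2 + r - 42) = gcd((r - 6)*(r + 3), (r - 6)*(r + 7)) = r - 6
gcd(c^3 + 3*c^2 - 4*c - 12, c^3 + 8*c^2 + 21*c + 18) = c^2 + 5*c + 6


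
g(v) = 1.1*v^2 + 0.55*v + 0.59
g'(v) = 2.2*v + 0.55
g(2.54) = 9.08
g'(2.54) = 6.14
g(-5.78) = 34.16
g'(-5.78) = -12.17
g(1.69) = 4.66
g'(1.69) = 4.27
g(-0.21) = 0.52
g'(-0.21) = 0.09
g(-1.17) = 1.45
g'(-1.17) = -2.02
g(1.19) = 2.80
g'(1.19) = 3.17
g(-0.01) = 0.58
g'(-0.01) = 0.53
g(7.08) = 59.62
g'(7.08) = 16.13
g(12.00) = 165.59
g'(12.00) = 26.95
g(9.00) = 94.64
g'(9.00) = 20.35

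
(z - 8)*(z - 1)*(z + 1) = z^3 - 8*z^2 - z + 8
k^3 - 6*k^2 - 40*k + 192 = (k - 8)*(k - 4)*(k + 6)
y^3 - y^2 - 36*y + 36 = (y - 6)*(y - 1)*(y + 6)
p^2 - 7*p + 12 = (p - 4)*(p - 3)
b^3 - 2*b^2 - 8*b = b*(b - 4)*(b + 2)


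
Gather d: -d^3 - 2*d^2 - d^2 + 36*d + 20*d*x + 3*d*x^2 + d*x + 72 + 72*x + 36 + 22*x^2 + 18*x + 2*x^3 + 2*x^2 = -d^3 - 3*d^2 + d*(3*x^2 + 21*x + 36) + 2*x^3 + 24*x^2 + 90*x + 108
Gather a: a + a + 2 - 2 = 2*a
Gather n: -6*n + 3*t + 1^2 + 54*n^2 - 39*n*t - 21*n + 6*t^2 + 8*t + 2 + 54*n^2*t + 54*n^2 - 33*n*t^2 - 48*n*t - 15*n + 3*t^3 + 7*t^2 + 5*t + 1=n^2*(54*t + 108) + n*(-33*t^2 - 87*t - 42) + 3*t^3 + 13*t^2 + 16*t + 4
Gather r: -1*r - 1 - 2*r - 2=-3*r - 3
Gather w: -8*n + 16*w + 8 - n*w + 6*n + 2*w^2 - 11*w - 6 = -2*n + 2*w^2 + w*(5 - n) + 2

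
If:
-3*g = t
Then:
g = -t/3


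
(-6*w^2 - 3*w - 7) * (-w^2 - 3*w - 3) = 6*w^4 + 21*w^3 + 34*w^2 + 30*w + 21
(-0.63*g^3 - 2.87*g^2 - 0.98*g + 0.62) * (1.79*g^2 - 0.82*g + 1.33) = -1.1277*g^5 - 4.6207*g^4 - 0.2387*g^3 - 1.9037*g^2 - 1.8118*g + 0.8246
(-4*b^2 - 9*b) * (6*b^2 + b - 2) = -24*b^4 - 58*b^3 - b^2 + 18*b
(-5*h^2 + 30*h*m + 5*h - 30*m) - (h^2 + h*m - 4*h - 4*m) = -6*h^2 + 29*h*m + 9*h - 26*m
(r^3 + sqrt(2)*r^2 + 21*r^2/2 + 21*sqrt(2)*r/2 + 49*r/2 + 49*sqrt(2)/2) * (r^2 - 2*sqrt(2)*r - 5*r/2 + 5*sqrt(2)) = r^5 - sqrt(2)*r^4 + 8*r^4 - 8*sqrt(2)*r^3 - 23*r^3/4 - 373*r^2/4 + 7*sqrt(2)*r^2/4 + 7*r + 245*sqrt(2)*r/4 + 245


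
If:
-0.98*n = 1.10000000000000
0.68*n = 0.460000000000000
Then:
No Solution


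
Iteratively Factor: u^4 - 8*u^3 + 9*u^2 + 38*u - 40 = (u + 2)*(u^3 - 10*u^2 + 29*u - 20) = (u - 1)*(u + 2)*(u^2 - 9*u + 20) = (u - 5)*(u - 1)*(u + 2)*(u - 4)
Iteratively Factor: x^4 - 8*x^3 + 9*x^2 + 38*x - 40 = (x - 1)*(x^3 - 7*x^2 + 2*x + 40) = (x - 5)*(x - 1)*(x^2 - 2*x - 8) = (x - 5)*(x - 1)*(x + 2)*(x - 4)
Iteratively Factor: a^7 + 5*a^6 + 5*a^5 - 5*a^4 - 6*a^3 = (a)*(a^6 + 5*a^5 + 5*a^4 - 5*a^3 - 6*a^2) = a^2*(a^5 + 5*a^4 + 5*a^3 - 5*a^2 - 6*a) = a^2*(a - 1)*(a^4 + 6*a^3 + 11*a^2 + 6*a) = a^2*(a - 1)*(a + 3)*(a^3 + 3*a^2 + 2*a) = a^2*(a - 1)*(a + 2)*(a + 3)*(a^2 + a) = a^2*(a - 1)*(a + 1)*(a + 2)*(a + 3)*(a)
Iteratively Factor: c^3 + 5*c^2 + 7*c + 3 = (c + 3)*(c^2 + 2*c + 1) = (c + 1)*(c + 3)*(c + 1)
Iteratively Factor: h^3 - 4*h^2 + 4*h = (h - 2)*(h^2 - 2*h) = h*(h - 2)*(h - 2)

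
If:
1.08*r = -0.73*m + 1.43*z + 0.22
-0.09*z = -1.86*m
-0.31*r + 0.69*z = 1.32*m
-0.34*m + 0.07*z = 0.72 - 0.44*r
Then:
No Solution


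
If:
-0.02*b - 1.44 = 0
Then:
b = -72.00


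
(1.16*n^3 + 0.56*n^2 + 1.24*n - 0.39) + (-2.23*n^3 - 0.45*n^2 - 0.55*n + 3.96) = -1.07*n^3 + 0.11*n^2 + 0.69*n + 3.57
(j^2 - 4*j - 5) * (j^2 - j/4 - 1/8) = j^4 - 17*j^3/4 - 33*j^2/8 + 7*j/4 + 5/8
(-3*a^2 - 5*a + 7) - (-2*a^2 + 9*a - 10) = -a^2 - 14*a + 17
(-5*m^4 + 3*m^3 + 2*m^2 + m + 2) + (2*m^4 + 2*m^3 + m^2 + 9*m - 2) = -3*m^4 + 5*m^3 + 3*m^2 + 10*m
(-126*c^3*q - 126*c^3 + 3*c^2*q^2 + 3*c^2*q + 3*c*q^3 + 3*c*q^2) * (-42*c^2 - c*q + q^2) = 5292*c^5*q + 5292*c^5 - 255*c^3*q^3 - 255*c^3*q^2 + 3*c*q^5 + 3*c*q^4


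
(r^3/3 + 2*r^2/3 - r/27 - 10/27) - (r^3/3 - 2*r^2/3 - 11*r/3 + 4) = 4*r^2/3 + 98*r/27 - 118/27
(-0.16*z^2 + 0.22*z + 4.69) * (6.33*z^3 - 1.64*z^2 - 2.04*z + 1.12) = -1.0128*z^5 + 1.655*z^4 + 29.6533*z^3 - 8.3196*z^2 - 9.3212*z + 5.2528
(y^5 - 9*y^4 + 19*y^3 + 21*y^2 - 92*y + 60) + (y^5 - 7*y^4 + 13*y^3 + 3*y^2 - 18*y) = 2*y^5 - 16*y^4 + 32*y^3 + 24*y^2 - 110*y + 60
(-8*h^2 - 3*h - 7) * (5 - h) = 8*h^3 - 37*h^2 - 8*h - 35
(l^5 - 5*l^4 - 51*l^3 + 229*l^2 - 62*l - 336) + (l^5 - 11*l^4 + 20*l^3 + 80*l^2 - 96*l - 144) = 2*l^5 - 16*l^4 - 31*l^3 + 309*l^2 - 158*l - 480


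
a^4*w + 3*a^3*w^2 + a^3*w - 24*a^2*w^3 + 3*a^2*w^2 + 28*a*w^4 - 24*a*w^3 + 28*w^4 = (a - 2*w)^2*(a + 7*w)*(a*w + w)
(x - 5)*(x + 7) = x^2 + 2*x - 35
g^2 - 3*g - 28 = (g - 7)*(g + 4)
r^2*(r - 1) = r^3 - r^2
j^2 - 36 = (j - 6)*(j + 6)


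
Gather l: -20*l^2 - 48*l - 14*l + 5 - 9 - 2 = -20*l^2 - 62*l - 6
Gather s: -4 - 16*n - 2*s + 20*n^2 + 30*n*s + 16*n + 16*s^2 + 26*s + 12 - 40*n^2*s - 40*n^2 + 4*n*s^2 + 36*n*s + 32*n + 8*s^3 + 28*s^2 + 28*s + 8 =-20*n^2 + 32*n + 8*s^3 + s^2*(4*n + 44) + s*(-40*n^2 + 66*n + 52) + 16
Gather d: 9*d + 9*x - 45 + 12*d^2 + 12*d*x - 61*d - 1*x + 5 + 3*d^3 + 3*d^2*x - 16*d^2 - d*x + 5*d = 3*d^3 + d^2*(3*x - 4) + d*(11*x - 47) + 8*x - 40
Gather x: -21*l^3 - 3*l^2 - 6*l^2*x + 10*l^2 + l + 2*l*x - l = -21*l^3 + 7*l^2 + x*(-6*l^2 + 2*l)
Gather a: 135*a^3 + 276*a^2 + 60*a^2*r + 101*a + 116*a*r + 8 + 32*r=135*a^3 + a^2*(60*r + 276) + a*(116*r + 101) + 32*r + 8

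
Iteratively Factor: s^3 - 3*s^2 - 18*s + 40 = (s - 2)*(s^2 - s - 20) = (s - 2)*(s + 4)*(s - 5)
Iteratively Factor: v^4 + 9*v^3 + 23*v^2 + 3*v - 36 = (v - 1)*(v^3 + 10*v^2 + 33*v + 36) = (v - 1)*(v + 3)*(v^2 + 7*v + 12) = (v - 1)*(v + 3)^2*(v + 4)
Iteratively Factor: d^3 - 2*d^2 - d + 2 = (d + 1)*(d^2 - 3*d + 2) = (d - 2)*(d + 1)*(d - 1)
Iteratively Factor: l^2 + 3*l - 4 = (l + 4)*(l - 1)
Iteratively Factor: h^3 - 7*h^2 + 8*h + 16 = (h + 1)*(h^2 - 8*h + 16) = (h - 4)*(h + 1)*(h - 4)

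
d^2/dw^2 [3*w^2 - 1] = 6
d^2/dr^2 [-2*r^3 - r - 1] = -12*r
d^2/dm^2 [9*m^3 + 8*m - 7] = 54*m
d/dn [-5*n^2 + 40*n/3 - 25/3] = 40/3 - 10*n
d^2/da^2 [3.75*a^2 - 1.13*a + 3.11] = 7.50000000000000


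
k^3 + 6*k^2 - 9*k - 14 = (k - 2)*(k + 1)*(k + 7)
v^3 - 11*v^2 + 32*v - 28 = (v - 7)*(v - 2)^2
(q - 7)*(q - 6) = q^2 - 13*q + 42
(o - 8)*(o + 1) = o^2 - 7*o - 8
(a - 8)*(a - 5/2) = a^2 - 21*a/2 + 20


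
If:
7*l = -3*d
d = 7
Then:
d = 7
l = -3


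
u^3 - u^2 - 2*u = u*(u - 2)*(u + 1)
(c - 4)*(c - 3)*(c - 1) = c^3 - 8*c^2 + 19*c - 12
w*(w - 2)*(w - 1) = w^3 - 3*w^2 + 2*w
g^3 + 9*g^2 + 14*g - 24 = (g - 1)*(g + 4)*(g + 6)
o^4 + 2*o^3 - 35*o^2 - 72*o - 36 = (o - 6)*(o + 1)^2*(o + 6)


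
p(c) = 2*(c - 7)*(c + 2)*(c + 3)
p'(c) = 2*(c - 7)*(c + 2) + 2*(c - 7)*(c + 3) + 2*(c + 2)*(c + 3)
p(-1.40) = -16.13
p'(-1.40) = -35.04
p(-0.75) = -43.59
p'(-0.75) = -48.62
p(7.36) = 69.82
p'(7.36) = 208.14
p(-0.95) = -34.22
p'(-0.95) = -44.98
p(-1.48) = -13.41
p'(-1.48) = -33.02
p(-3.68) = -24.40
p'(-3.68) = 52.69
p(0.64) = -122.23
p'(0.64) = -60.66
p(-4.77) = -115.41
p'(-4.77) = 116.68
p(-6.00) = -312.00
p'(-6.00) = 206.00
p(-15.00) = -6864.00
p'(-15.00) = 1412.00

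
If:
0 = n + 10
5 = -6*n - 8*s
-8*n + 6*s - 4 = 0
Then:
No Solution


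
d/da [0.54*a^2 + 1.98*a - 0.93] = 1.08*a + 1.98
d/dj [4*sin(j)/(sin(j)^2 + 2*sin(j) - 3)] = 4*(cos(j)^2 - 4)*cos(j)/((sin(j) - 1)^2*(sin(j) + 3)^2)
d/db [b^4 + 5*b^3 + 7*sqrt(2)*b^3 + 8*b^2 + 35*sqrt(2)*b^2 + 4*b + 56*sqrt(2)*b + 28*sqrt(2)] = 4*b^3 + 15*b^2 + 21*sqrt(2)*b^2 + 16*b + 70*sqrt(2)*b + 4 + 56*sqrt(2)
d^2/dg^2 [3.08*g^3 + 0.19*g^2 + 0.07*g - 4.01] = 18.48*g + 0.38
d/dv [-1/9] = 0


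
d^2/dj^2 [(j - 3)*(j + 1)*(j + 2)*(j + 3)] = 12*j^2 + 18*j - 14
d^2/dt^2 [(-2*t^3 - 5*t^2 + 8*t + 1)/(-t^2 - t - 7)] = 2*(-25*t^3 - 66*t^2 + 459*t + 307)/(t^6 + 3*t^5 + 24*t^4 + 43*t^3 + 168*t^2 + 147*t + 343)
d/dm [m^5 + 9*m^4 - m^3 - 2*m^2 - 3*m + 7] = 5*m^4 + 36*m^3 - 3*m^2 - 4*m - 3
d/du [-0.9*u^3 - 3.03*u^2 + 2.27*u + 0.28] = -2.7*u^2 - 6.06*u + 2.27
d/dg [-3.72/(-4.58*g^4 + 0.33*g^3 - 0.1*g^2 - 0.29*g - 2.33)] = (-68.1504*g^3 + 3.6828*g^2 - 0.744*g - 1.0788)/(4.58*g^4 - 0.33*g^3 + 0.1*g^2 + 0.29*g + 2.33)^2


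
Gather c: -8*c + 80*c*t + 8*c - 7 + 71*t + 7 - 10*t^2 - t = 80*c*t - 10*t^2 + 70*t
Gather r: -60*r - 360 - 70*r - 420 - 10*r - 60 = -140*r - 840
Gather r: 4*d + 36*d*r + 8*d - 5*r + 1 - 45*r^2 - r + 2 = 12*d - 45*r^2 + r*(36*d - 6) + 3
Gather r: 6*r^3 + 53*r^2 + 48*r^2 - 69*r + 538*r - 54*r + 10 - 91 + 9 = 6*r^3 + 101*r^2 + 415*r - 72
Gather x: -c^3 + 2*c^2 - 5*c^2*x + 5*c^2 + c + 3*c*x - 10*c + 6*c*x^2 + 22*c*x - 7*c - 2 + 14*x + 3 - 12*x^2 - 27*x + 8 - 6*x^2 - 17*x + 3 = -c^3 + 7*c^2 - 16*c + x^2*(6*c - 18) + x*(-5*c^2 + 25*c - 30) + 12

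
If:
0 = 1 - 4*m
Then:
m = 1/4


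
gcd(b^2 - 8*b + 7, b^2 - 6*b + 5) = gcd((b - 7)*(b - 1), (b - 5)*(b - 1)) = b - 1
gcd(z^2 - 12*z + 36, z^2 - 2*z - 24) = z - 6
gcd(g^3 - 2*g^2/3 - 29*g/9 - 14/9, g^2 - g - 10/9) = g + 2/3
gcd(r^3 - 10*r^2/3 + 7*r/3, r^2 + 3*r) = r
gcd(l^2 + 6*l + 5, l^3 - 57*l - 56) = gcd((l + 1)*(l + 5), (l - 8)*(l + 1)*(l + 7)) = l + 1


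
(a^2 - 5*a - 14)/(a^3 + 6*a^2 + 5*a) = (a^2 - 5*a - 14)/(a*(a^2 + 6*a + 5))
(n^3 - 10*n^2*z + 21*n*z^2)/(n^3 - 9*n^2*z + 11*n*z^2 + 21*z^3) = n/(n + z)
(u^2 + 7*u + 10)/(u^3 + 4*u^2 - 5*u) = (u + 2)/(u*(u - 1))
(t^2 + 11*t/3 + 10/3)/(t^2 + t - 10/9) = 3*(t + 2)/(3*t - 2)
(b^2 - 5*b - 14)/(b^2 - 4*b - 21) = (b + 2)/(b + 3)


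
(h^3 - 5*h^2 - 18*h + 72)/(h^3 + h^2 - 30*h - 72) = (h - 3)/(h + 3)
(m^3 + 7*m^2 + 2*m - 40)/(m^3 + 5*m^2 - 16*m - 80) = (m - 2)/(m - 4)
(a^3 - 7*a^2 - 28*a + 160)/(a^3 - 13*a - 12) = (a^2 - 3*a - 40)/(a^2 + 4*a + 3)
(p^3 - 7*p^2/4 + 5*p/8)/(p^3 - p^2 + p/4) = (4*p - 5)/(2*(2*p - 1))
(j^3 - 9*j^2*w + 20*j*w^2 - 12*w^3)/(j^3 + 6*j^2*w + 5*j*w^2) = (j^3 - 9*j^2*w + 20*j*w^2 - 12*w^3)/(j*(j^2 + 6*j*w + 5*w^2))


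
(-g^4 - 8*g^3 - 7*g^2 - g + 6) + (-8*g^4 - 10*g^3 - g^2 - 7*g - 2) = -9*g^4 - 18*g^3 - 8*g^2 - 8*g + 4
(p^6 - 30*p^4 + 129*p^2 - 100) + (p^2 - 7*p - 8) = p^6 - 30*p^4 + 130*p^2 - 7*p - 108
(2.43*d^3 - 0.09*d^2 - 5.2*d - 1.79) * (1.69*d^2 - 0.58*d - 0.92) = 4.1067*d^5 - 1.5615*d^4 - 10.9714*d^3 + 0.0737000000000001*d^2 + 5.8222*d + 1.6468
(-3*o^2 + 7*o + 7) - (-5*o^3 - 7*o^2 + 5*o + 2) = 5*o^3 + 4*o^2 + 2*o + 5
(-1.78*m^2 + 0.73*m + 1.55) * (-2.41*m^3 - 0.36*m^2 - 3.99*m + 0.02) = 4.2898*m^5 - 1.1185*m^4 + 3.1039*m^3 - 3.5063*m^2 - 6.1699*m + 0.031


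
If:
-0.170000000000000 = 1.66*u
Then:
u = -0.10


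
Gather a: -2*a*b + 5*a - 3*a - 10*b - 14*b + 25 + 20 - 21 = a*(2 - 2*b) - 24*b + 24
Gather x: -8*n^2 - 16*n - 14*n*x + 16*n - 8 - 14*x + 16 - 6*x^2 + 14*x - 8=-8*n^2 - 14*n*x - 6*x^2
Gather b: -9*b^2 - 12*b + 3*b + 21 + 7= -9*b^2 - 9*b + 28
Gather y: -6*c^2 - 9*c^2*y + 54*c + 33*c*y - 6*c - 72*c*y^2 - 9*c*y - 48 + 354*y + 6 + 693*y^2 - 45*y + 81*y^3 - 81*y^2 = -6*c^2 + 48*c + 81*y^3 + y^2*(612 - 72*c) + y*(-9*c^2 + 24*c + 309) - 42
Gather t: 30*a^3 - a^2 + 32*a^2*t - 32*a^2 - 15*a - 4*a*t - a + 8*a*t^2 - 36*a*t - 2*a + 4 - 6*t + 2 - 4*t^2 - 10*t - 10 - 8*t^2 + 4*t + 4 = 30*a^3 - 33*a^2 - 18*a + t^2*(8*a - 12) + t*(32*a^2 - 40*a - 12)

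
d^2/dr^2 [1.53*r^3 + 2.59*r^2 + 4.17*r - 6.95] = 9.18*r + 5.18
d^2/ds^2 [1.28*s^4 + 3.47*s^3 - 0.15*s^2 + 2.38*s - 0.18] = 15.36*s^2 + 20.82*s - 0.3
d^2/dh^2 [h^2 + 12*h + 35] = 2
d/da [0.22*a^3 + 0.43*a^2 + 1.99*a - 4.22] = 0.66*a^2 + 0.86*a + 1.99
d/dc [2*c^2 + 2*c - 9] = 4*c + 2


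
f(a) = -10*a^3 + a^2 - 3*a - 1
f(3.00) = -271.00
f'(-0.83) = -25.33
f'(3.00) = -267.00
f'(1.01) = -31.58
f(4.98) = -1226.20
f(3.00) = -271.00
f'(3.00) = -267.00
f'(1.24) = -46.65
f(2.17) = -104.98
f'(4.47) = -593.49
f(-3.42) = 420.97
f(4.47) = -887.58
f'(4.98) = -737.05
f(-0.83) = 7.90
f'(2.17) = -139.93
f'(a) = -30*a^2 + 2*a - 3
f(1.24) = -22.25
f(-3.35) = 396.23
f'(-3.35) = -346.38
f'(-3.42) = -360.73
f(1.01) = -13.31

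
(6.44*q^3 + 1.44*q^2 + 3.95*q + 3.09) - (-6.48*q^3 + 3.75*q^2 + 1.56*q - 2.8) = 12.92*q^3 - 2.31*q^2 + 2.39*q + 5.89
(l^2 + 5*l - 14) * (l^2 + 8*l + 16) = l^4 + 13*l^3 + 42*l^2 - 32*l - 224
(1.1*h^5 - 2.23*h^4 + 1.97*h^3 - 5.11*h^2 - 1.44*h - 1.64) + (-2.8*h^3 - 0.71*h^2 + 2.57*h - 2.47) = 1.1*h^5 - 2.23*h^4 - 0.83*h^3 - 5.82*h^2 + 1.13*h - 4.11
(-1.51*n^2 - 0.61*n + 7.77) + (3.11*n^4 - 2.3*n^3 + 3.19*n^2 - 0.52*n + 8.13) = 3.11*n^4 - 2.3*n^3 + 1.68*n^2 - 1.13*n + 15.9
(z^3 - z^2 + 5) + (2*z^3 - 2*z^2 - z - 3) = 3*z^3 - 3*z^2 - z + 2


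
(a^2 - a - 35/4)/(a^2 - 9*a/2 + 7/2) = (a + 5/2)/(a - 1)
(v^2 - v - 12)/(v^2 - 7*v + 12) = (v + 3)/(v - 3)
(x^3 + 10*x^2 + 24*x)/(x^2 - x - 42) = x*(x + 4)/(x - 7)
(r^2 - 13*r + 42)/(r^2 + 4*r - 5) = (r^2 - 13*r + 42)/(r^2 + 4*r - 5)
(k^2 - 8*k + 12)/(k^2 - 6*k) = (k - 2)/k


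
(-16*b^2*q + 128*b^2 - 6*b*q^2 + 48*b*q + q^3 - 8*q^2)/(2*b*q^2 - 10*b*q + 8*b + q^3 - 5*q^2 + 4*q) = (-8*b*q + 64*b + q^2 - 8*q)/(q^2 - 5*q + 4)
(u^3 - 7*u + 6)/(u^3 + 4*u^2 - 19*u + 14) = (u + 3)/(u + 7)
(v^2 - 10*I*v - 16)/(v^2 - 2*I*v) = (v - 8*I)/v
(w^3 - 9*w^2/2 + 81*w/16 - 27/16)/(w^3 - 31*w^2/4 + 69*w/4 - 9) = (w - 3/4)/(w - 4)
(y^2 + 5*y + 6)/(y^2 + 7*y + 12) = (y + 2)/(y + 4)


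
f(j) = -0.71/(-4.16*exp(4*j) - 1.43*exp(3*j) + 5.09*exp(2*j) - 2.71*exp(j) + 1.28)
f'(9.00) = 0.00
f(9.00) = 0.00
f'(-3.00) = -0.06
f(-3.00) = -0.61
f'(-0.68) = -0.52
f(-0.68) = -0.94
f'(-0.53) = -1.54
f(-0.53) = -1.08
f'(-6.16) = -0.00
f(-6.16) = -0.56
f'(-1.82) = -0.15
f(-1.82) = -0.74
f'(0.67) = -0.05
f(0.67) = 0.01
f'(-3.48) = -0.04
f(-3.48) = -0.59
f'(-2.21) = -0.12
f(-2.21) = -0.68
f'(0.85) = -0.02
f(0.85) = 0.01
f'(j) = -0.71*(16.64*exp(4*j) + 4.29*exp(3*j) - 10.18*exp(2*j) + 2.71*exp(j))/(-4.16*exp(4*j) - 1.43*exp(3*j) + 5.09*exp(2*j) - 2.71*exp(j) + 1.28)^2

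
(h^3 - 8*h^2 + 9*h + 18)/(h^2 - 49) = (h^3 - 8*h^2 + 9*h + 18)/(h^2 - 49)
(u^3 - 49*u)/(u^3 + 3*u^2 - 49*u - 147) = u/(u + 3)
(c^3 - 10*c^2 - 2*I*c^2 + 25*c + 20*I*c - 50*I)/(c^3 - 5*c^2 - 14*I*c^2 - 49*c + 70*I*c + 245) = (c^2 - c*(5 + 2*I) + 10*I)/(c^2 - 14*I*c - 49)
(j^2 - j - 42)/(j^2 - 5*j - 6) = (-j^2 + j + 42)/(-j^2 + 5*j + 6)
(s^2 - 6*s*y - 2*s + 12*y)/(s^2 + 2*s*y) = (s^2 - 6*s*y - 2*s + 12*y)/(s*(s + 2*y))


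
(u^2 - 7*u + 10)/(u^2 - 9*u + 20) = (u - 2)/(u - 4)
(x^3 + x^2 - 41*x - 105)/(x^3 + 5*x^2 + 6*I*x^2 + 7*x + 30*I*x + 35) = (x^2 - 4*x - 21)/(x^2 + 6*I*x + 7)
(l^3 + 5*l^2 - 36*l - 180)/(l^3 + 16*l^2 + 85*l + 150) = (l - 6)/(l + 5)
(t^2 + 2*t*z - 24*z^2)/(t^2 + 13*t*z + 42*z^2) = (t - 4*z)/(t + 7*z)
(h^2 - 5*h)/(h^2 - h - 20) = h/(h + 4)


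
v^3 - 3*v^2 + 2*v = v*(v - 2)*(v - 1)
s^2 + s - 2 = (s - 1)*(s + 2)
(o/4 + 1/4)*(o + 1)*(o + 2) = o^3/4 + o^2 + 5*o/4 + 1/2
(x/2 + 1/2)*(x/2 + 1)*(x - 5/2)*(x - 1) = x^4/4 - x^3/8 - 3*x^2/2 + x/8 + 5/4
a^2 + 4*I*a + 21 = (a - 3*I)*(a + 7*I)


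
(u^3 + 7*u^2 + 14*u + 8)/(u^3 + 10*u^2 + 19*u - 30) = (u^3 + 7*u^2 + 14*u + 8)/(u^3 + 10*u^2 + 19*u - 30)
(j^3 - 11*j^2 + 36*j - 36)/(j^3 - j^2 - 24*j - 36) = (j^2 - 5*j + 6)/(j^2 + 5*j + 6)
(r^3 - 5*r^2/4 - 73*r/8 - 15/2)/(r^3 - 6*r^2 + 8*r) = (8*r^2 + 22*r + 15)/(8*r*(r - 2))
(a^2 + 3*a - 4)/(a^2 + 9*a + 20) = (a - 1)/(a + 5)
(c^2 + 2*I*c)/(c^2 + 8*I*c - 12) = c/(c + 6*I)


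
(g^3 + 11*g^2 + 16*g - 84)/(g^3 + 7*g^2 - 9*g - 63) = (g^2 + 4*g - 12)/(g^2 - 9)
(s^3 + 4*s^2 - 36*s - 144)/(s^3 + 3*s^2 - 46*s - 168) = (s - 6)/(s - 7)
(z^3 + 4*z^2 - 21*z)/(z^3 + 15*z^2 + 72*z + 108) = z*(z^2 + 4*z - 21)/(z^3 + 15*z^2 + 72*z + 108)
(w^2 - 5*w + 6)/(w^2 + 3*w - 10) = (w - 3)/(w + 5)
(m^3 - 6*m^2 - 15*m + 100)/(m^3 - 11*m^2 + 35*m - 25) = (m + 4)/(m - 1)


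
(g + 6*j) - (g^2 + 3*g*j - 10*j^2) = -g^2 - 3*g*j + g + 10*j^2 + 6*j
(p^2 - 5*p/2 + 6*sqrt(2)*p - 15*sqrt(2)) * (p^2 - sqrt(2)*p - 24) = p^4 - 5*p^3/2 + 5*sqrt(2)*p^3 - 36*p^2 - 25*sqrt(2)*p^2/2 - 144*sqrt(2)*p + 90*p + 360*sqrt(2)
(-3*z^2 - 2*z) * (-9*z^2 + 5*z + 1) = 27*z^4 + 3*z^3 - 13*z^2 - 2*z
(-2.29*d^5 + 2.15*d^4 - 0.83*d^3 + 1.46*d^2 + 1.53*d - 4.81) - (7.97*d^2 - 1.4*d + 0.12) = -2.29*d^5 + 2.15*d^4 - 0.83*d^3 - 6.51*d^2 + 2.93*d - 4.93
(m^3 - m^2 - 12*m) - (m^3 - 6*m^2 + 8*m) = 5*m^2 - 20*m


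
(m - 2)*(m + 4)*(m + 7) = m^3 + 9*m^2 + 6*m - 56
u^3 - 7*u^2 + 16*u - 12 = (u - 3)*(u - 2)^2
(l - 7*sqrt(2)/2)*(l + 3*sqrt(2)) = l^2 - sqrt(2)*l/2 - 21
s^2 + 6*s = s*(s + 6)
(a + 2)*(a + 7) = a^2 + 9*a + 14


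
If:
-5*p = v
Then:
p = -v/5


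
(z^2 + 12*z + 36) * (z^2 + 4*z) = z^4 + 16*z^3 + 84*z^2 + 144*z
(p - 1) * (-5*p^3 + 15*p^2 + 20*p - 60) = -5*p^4 + 20*p^3 + 5*p^2 - 80*p + 60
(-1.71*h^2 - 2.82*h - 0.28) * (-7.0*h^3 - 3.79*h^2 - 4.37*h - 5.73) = 11.97*h^5 + 26.2209*h^4 + 20.1205*h^3 + 23.1829*h^2 + 17.3822*h + 1.6044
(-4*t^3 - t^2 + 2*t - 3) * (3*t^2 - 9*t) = -12*t^5 + 33*t^4 + 15*t^3 - 27*t^2 + 27*t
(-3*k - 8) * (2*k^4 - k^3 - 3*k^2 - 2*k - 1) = -6*k^5 - 13*k^4 + 17*k^3 + 30*k^2 + 19*k + 8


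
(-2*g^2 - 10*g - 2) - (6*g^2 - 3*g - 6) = -8*g^2 - 7*g + 4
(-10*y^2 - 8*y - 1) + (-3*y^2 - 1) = -13*y^2 - 8*y - 2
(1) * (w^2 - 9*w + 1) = w^2 - 9*w + 1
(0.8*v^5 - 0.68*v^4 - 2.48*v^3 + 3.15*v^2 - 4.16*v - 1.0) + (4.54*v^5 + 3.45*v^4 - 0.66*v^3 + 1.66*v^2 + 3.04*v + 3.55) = 5.34*v^5 + 2.77*v^4 - 3.14*v^3 + 4.81*v^2 - 1.12*v + 2.55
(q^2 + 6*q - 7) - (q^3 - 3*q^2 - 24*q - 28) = -q^3 + 4*q^2 + 30*q + 21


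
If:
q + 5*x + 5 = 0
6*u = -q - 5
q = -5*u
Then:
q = 25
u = -5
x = -6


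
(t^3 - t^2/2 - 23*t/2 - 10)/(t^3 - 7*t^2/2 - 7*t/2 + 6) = (2*t^2 + 7*t + 5)/(2*t^2 + t - 3)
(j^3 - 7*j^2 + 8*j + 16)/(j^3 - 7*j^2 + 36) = (j^3 - 7*j^2 + 8*j + 16)/(j^3 - 7*j^2 + 36)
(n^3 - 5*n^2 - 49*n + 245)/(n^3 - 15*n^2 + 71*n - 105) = (n + 7)/(n - 3)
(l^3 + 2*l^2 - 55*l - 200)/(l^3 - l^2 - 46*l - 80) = (l + 5)/(l + 2)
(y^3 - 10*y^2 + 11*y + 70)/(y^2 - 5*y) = y - 5 - 14/y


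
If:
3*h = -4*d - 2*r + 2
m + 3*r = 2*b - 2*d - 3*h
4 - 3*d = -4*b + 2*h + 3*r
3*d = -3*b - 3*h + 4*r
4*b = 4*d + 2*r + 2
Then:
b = -71/103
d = -133/103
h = 232/103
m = -635/103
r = 21/103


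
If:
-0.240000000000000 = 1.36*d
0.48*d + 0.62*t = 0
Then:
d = -0.18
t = 0.14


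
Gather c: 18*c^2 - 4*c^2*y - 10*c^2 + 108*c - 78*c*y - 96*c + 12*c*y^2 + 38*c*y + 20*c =c^2*(8 - 4*y) + c*(12*y^2 - 40*y + 32)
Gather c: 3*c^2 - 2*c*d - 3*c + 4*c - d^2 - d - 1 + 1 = 3*c^2 + c*(1 - 2*d) - d^2 - d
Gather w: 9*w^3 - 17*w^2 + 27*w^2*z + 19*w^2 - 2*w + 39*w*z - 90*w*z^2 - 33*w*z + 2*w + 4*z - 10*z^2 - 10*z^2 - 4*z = 9*w^3 + w^2*(27*z + 2) + w*(-90*z^2 + 6*z) - 20*z^2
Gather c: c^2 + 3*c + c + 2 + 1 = c^2 + 4*c + 3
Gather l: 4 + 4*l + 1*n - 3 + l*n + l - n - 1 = l*(n + 5)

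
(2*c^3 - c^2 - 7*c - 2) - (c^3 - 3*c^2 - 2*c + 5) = c^3 + 2*c^2 - 5*c - 7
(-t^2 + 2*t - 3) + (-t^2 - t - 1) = -2*t^2 + t - 4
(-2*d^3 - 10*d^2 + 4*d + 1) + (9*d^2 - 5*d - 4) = -2*d^3 - d^2 - d - 3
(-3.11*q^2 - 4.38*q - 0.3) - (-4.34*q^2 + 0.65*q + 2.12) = 1.23*q^2 - 5.03*q - 2.42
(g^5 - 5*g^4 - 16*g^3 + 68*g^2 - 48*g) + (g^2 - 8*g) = g^5 - 5*g^4 - 16*g^3 + 69*g^2 - 56*g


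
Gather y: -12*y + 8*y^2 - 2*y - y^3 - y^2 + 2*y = -y^3 + 7*y^2 - 12*y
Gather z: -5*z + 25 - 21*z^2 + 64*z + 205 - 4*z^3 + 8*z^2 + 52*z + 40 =-4*z^3 - 13*z^2 + 111*z + 270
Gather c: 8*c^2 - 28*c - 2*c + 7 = 8*c^2 - 30*c + 7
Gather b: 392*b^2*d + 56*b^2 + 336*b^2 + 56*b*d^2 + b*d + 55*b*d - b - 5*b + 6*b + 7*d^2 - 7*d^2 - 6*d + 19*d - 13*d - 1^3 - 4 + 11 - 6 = b^2*(392*d + 392) + b*(56*d^2 + 56*d)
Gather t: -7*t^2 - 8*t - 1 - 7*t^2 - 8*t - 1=-14*t^2 - 16*t - 2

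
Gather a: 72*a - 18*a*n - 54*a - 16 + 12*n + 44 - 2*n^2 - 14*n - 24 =a*(18 - 18*n) - 2*n^2 - 2*n + 4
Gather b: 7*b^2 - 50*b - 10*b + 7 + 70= 7*b^2 - 60*b + 77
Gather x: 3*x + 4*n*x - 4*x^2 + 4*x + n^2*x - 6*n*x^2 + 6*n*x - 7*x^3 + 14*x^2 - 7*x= -7*x^3 + x^2*(10 - 6*n) + x*(n^2 + 10*n)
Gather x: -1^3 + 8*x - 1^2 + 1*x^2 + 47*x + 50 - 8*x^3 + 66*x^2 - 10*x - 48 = -8*x^3 + 67*x^2 + 45*x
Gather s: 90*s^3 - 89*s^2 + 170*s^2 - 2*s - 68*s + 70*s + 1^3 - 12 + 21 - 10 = 90*s^3 + 81*s^2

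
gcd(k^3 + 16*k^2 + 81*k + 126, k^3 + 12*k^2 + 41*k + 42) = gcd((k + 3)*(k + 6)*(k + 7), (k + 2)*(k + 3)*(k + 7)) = k^2 + 10*k + 21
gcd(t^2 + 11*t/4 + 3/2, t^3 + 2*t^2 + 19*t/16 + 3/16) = t + 3/4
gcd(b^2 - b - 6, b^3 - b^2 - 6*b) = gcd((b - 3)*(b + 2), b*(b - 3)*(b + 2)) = b^2 - b - 6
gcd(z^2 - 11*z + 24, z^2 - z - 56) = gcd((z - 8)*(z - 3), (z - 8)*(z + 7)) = z - 8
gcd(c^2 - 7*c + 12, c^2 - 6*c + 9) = c - 3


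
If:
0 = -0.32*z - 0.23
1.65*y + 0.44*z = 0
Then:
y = 0.19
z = -0.72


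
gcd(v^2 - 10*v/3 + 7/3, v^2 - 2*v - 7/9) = v - 7/3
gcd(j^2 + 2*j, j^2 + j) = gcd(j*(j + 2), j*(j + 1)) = j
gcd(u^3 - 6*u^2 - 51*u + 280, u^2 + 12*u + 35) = u + 7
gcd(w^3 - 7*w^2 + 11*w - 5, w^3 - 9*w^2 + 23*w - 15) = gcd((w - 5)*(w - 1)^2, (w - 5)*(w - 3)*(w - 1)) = w^2 - 6*w + 5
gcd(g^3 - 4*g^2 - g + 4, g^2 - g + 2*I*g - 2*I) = g - 1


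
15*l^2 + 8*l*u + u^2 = (3*l + u)*(5*l + u)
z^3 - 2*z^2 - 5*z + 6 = (z - 3)*(z - 1)*(z + 2)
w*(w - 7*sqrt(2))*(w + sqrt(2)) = w^3 - 6*sqrt(2)*w^2 - 14*w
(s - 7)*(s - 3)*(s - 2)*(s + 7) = s^4 - 5*s^3 - 43*s^2 + 245*s - 294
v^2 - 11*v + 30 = (v - 6)*(v - 5)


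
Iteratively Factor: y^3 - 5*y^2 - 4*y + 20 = (y + 2)*(y^2 - 7*y + 10) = (y - 5)*(y + 2)*(y - 2)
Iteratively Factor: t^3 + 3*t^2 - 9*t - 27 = (t + 3)*(t^2 - 9) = (t - 3)*(t + 3)*(t + 3)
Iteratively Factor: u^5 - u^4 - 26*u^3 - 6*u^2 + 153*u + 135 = (u - 3)*(u^4 + 2*u^3 - 20*u^2 - 66*u - 45) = (u - 5)*(u - 3)*(u^3 + 7*u^2 + 15*u + 9) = (u - 5)*(u - 3)*(u + 3)*(u^2 + 4*u + 3) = (u - 5)*(u - 3)*(u + 1)*(u + 3)*(u + 3)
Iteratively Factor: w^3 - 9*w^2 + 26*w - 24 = (w - 2)*(w^2 - 7*w + 12) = (w - 3)*(w - 2)*(w - 4)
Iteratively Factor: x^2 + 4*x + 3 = (x + 1)*(x + 3)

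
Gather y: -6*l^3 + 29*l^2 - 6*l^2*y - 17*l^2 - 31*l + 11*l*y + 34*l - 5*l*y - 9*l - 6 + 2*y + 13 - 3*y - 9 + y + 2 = -6*l^3 + 12*l^2 - 6*l + y*(-6*l^2 + 6*l)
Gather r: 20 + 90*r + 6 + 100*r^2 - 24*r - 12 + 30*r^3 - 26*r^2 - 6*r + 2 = 30*r^3 + 74*r^2 + 60*r + 16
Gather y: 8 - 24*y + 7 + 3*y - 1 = 14 - 21*y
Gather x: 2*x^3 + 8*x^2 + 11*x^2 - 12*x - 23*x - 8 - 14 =2*x^3 + 19*x^2 - 35*x - 22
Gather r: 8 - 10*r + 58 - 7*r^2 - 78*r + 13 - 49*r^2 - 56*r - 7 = -56*r^2 - 144*r + 72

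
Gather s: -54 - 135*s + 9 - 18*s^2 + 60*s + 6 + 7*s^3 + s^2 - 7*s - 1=7*s^3 - 17*s^2 - 82*s - 40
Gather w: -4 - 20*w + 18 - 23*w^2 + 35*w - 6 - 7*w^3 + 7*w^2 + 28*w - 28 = -7*w^3 - 16*w^2 + 43*w - 20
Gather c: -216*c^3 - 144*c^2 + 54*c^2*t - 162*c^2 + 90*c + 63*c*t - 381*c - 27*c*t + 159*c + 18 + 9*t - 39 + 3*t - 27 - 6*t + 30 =-216*c^3 + c^2*(54*t - 306) + c*(36*t - 132) + 6*t - 18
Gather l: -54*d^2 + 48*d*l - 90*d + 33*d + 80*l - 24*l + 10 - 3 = -54*d^2 - 57*d + l*(48*d + 56) + 7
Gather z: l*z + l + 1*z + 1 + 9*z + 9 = l + z*(l + 10) + 10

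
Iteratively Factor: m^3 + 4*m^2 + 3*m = (m + 3)*(m^2 + m) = m*(m + 3)*(m + 1)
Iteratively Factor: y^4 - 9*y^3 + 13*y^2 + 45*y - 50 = (y - 5)*(y^3 - 4*y^2 - 7*y + 10) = (y - 5)*(y - 1)*(y^2 - 3*y - 10) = (y - 5)*(y - 1)*(y + 2)*(y - 5)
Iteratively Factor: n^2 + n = (n + 1)*(n)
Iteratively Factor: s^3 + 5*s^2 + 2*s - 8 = (s + 2)*(s^2 + 3*s - 4) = (s - 1)*(s + 2)*(s + 4)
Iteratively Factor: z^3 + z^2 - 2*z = (z)*(z^2 + z - 2) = z*(z + 2)*(z - 1)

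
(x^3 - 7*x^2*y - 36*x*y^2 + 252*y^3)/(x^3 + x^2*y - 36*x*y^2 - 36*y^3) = (x - 7*y)/(x + y)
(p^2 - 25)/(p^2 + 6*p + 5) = (p - 5)/(p + 1)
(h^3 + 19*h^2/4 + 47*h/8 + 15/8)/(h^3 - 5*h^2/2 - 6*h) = (8*h^3 + 38*h^2 + 47*h + 15)/(4*h*(2*h^2 - 5*h - 12))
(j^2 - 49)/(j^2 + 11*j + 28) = (j - 7)/(j + 4)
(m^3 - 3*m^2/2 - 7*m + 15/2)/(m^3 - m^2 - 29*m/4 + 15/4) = 2*(m - 1)/(2*m - 1)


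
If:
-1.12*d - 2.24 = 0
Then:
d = -2.00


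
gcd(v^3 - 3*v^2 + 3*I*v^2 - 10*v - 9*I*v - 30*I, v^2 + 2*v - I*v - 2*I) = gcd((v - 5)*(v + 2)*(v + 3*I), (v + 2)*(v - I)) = v + 2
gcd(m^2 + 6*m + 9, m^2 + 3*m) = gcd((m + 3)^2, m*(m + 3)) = m + 3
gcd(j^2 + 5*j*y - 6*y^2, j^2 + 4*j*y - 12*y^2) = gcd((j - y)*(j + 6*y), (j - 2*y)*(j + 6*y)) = j + 6*y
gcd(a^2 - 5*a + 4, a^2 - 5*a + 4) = a^2 - 5*a + 4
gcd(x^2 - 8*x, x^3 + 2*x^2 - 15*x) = x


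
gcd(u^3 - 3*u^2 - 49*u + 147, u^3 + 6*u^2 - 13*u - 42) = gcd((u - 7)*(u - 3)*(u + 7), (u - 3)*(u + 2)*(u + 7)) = u^2 + 4*u - 21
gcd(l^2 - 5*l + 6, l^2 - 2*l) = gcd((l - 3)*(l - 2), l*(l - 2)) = l - 2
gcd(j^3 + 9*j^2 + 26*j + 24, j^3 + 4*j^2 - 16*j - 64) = j + 4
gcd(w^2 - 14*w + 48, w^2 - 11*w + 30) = w - 6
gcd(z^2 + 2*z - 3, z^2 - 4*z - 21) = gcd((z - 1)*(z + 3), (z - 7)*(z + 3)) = z + 3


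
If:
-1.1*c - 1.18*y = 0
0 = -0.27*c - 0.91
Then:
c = -3.37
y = 3.14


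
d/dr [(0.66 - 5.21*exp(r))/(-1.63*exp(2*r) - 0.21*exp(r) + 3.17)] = (-8.4923*exp(2*r) + 2.1516*exp(r) - 16.3771)*exp(r)/(2.6569*exp(4*r) + 0.6846*exp(3*r) - 10.2901*exp(2*r) - 1.3314*exp(r) + 10.0489)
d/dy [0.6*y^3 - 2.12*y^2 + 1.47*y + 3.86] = 1.8*y^2 - 4.24*y + 1.47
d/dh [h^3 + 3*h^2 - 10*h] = 3*h^2 + 6*h - 10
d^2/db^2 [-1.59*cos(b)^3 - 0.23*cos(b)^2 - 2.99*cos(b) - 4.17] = 4.1825*cos(b) + 0.46*cos(2*b) + 3.5775*cos(3*b)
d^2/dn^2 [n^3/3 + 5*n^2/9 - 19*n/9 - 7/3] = 2*n + 10/9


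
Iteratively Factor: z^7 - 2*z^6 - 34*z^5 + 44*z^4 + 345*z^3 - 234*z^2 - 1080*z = (z + 3)*(z^6 - 5*z^5 - 19*z^4 + 101*z^3 + 42*z^2 - 360*z) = (z + 2)*(z + 3)*(z^5 - 7*z^4 - 5*z^3 + 111*z^2 - 180*z) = (z - 5)*(z + 2)*(z + 3)*(z^4 - 2*z^3 - 15*z^2 + 36*z) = z*(z - 5)*(z + 2)*(z + 3)*(z^3 - 2*z^2 - 15*z + 36) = z*(z - 5)*(z + 2)*(z + 3)*(z + 4)*(z^2 - 6*z + 9) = z*(z - 5)*(z - 3)*(z + 2)*(z + 3)*(z + 4)*(z - 3)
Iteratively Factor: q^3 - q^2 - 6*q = (q)*(q^2 - q - 6) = q*(q + 2)*(q - 3)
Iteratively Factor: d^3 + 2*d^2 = (d + 2)*(d^2) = d*(d + 2)*(d)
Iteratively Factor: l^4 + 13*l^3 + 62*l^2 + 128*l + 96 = (l + 4)*(l^3 + 9*l^2 + 26*l + 24) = (l + 2)*(l + 4)*(l^2 + 7*l + 12) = (l + 2)*(l + 3)*(l + 4)*(l + 4)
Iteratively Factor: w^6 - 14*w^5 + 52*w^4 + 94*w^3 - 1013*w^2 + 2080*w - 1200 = (w - 5)*(w^5 - 9*w^4 + 7*w^3 + 129*w^2 - 368*w + 240) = (w - 5)*(w - 3)*(w^4 - 6*w^3 - 11*w^2 + 96*w - 80) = (w - 5)*(w - 3)*(w + 4)*(w^3 - 10*w^2 + 29*w - 20) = (w - 5)^2*(w - 3)*(w + 4)*(w^2 - 5*w + 4) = (w - 5)^2*(w - 3)*(w - 1)*(w + 4)*(w - 4)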